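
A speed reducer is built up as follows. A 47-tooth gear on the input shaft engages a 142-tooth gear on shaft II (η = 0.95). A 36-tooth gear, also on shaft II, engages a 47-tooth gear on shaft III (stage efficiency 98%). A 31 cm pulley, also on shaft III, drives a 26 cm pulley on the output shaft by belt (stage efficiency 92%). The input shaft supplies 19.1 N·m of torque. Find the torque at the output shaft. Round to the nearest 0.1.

54.1 N·m

After the gear mesh (142/47): 19.1 × 3.0213 × 0.95 = 54.821 N·m
After the gear mesh (47/36): 54.821 × 1.3056 × 0.98 = 70.141 N·m
After the belt (26/31): 70.141 × 0.83871 × 0.92 = 54.121 N·m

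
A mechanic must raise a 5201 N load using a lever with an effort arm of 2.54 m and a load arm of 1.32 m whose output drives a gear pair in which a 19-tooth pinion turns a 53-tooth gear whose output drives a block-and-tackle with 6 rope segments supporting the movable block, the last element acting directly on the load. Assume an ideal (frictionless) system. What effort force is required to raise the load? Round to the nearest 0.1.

161.5 N

Lever MA = effort arm / load arm = 2.54/1.32 = 1.9242.
Gear pair MA = 53/19 = 2.7895.
Block-and-tackle MA = number of supporting rope parts = 6.
Combined ideal MA = 1.9242 × 2.7895 × 6 = 32.206.
Effort = load / MA = 5201 / 32.206 = 161.49 N.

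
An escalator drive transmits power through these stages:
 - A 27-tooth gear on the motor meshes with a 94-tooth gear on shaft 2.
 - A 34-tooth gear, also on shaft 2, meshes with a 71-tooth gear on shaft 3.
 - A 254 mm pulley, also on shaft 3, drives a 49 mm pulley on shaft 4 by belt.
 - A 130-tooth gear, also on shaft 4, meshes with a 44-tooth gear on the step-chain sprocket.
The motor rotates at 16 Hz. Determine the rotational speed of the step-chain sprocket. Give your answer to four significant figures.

the motor → shaft 2 (gear mesh, 94/27): 16 ÷ 3.4815 = 4.5957 Hz
shaft 2 → shaft 3 (gear mesh, 71/34): 4.5957 ÷ 2.0882 = 2.2008 Hz
shaft 3 → shaft 4 (belt, 49/254): 2.2008 ÷ 0.19291 = 11.408 Hz
shaft 4 → the step-chain sprocket (gear mesh, 44/130): 11.408 ÷ 0.33846 = 33.706 Hz

33.71 Hz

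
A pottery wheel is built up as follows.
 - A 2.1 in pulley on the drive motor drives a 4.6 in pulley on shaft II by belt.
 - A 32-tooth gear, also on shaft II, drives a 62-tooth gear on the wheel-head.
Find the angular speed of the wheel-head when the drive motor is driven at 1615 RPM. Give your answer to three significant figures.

the drive motor → shaft II (belt, 4.6/2.1): 1615 ÷ 2.1905 = 737.28 RPM
shaft II → the wheel-head (gear mesh, 62/32): 737.28 ÷ 1.9375 = 380.53 RPM

381 RPM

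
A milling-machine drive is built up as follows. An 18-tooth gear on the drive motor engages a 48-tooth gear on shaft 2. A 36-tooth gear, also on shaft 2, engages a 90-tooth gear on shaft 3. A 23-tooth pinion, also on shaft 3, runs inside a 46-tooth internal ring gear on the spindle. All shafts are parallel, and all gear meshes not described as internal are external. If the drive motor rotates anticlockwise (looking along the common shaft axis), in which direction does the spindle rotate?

anticlockwise

the drive motor → shaft 2: external mesh, 1 reversal → CW.
shaft 2 → shaft 3: external mesh, 1 reversal → CCW.
shaft 3 → the spindle: internal mesh, same direction → CCW.
2 reversals in total — an even number — so the spindle turns the same way as the drive motor.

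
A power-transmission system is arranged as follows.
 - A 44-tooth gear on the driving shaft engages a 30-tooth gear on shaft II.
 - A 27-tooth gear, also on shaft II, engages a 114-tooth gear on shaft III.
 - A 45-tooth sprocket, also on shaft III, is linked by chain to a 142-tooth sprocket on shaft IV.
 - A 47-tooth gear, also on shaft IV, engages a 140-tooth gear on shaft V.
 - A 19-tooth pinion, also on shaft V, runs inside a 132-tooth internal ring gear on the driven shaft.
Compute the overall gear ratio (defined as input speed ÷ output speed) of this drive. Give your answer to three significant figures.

188

Each stage contributes driven/driver: gear mesh 30/44 = 0.68182, gear mesh 114/27 = 4.2222, chain 142/45 = 3.1556, gear mesh 140/47 = 2.9787, internal gear 132/19 = 6.9474.
Overall: 0.68182 × 4.2222 × 3.1556 × 2.9787 × 6.9474 = 187.99.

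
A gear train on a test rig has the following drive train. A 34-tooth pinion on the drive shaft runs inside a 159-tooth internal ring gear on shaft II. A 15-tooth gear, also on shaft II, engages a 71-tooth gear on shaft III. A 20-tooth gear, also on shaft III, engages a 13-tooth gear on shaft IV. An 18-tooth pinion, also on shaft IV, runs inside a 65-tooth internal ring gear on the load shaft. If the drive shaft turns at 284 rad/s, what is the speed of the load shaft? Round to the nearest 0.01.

internal gear 159/34 = 4.6765 → 284/4.6765 = 60.73 rad/s
gear mesh 71/15 = 4.7333 → 60.73/4.7333 = 12.83 rad/s
gear mesh 13/20 = 0.65 → 12.83/0.65 = 19.739 rad/s
internal gear 65/18 = 3.6111 → 19.739/3.6111 = 5.4661 rad/s

5.47 rad/s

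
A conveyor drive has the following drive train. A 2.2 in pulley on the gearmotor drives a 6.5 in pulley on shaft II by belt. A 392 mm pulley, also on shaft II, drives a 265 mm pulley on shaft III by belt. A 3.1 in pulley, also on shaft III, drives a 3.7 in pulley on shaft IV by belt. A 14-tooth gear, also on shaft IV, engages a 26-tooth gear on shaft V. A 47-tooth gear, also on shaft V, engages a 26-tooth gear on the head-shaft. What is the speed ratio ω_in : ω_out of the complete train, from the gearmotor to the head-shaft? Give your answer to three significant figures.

Each stage contributes driven/driver: belt 6.5/2.2 = 2.9545, belt 265/392 = 0.67602, belt 3.7/3.1 = 1.1935, gear mesh 26/14 = 1.8571, gear mesh 26/47 = 0.55319.
Overall: 2.9545 × 0.67602 × 1.1935 × 1.8571 × 0.55319 = 2.4491.

2.45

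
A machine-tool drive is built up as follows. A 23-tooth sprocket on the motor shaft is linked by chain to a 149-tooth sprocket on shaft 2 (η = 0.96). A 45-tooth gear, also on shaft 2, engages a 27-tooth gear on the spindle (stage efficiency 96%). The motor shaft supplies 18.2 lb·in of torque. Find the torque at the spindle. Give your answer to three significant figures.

Chain: ratio = 149/23 = 6.4783; torque at shaft 2 = 18.2 × 6.4783 × 0.96 = 113.19 lb·in.
Gear mesh: ratio = 27/45 = 0.6; torque at the spindle = 113.19 × 0.6 × 0.96 = 65.196 lb·in.

65.2 lb·in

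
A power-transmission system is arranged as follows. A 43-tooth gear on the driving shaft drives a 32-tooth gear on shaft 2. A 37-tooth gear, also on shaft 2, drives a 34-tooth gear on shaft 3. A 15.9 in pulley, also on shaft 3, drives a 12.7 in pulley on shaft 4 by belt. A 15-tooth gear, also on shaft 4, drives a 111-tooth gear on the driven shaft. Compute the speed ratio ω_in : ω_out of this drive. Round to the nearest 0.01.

Each stage contributes driven/driver: gear mesh 32/43 = 0.74419, gear mesh 34/37 = 0.91892, belt 12.7/15.9 = 0.79874, gear mesh 111/15 = 7.4.
Overall: 0.74419 × 0.91892 × 0.79874 × 7.4 = 4.042.

4.04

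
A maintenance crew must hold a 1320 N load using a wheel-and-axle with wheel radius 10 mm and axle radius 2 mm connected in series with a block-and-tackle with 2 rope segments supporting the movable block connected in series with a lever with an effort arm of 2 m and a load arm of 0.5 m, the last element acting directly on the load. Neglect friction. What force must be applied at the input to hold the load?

Wheel-and-axle MA = R/r = 10/2 = 5.
Block-and-tackle MA = number of supporting rope parts = 2.
Lever MA = effort arm / load arm = 2/0.5 = 4.
Combined ideal MA = 5 × 2 × 4 = 40.
Effort = load / MA = 1320 / 40 = 33 N.

33 N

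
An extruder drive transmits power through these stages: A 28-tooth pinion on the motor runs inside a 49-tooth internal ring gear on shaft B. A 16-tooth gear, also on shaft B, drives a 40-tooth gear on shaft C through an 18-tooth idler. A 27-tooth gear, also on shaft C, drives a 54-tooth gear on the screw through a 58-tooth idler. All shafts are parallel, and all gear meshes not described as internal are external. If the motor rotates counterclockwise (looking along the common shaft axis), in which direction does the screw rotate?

counterclockwise

the motor → shaft B: internal mesh, same direction → CCW.
shaft B → shaft C: driver → idler → driven is 2 external meshes, 2 reversals → CCW.
shaft C → the screw: driver → idler → driven is 2 external meshes, 2 reversals → CCW.
4 reversals in total — an even number — so the screw turns the same way as the motor.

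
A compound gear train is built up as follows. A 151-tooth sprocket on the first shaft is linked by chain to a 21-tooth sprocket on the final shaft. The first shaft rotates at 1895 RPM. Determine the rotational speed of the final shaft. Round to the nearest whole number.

13626 RPM

the first shaft → the final shaft (chain, 21/151): 1895 ÷ 0.13907 = 13626 RPM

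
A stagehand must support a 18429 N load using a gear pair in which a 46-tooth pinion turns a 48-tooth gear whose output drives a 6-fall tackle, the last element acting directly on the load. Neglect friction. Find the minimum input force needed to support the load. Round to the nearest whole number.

2944 N

Gear pair MA = 48/46 = 1.0435.
Block-and-tackle MA = number of supporting rope parts = 6.
Combined ideal MA = 1.0435 × 6 = 6.2609.
Effort = load / MA = 18429 / 6.2609 = 2943.5 N.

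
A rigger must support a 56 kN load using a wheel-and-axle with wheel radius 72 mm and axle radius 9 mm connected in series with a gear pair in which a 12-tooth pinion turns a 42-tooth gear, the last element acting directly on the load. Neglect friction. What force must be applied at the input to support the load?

Wheel-and-axle MA = R/r = 72/9 = 8.
Gear pair MA = 42/12 = 3.5.
Combined ideal MA = 8 × 3.5 = 28.
Effort = load / MA = 56 / 28 = 2 kN.

2 kN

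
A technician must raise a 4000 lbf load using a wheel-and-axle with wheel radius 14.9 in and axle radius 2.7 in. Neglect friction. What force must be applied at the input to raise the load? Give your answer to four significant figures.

Wheel-and-axle MA = R/r = 14.9/2.7 = 5.5185.
Effort = load / MA = 4000 / 5.5185 = 724.83 lbf.

724.8 lbf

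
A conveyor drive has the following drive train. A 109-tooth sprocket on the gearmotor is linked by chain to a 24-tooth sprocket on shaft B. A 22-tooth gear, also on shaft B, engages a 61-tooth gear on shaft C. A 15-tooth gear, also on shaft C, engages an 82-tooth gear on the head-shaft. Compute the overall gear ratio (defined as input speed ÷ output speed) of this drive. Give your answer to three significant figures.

Each stage contributes driven/driver: chain 24/109 = 0.22018, gear mesh 61/22 = 2.7727, gear mesh 82/15 = 5.4667.
Overall: 0.22018 × 2.7727 × 5.4667 = 3.3374.

3.34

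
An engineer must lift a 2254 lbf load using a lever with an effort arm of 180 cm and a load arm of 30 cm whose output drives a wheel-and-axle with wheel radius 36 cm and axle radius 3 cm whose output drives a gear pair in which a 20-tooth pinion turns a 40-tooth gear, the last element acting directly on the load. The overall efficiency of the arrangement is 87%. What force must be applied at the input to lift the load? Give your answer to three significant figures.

Lever MA = effort arm / load arm = 180/30 = 6.
Wheel-and-axle MA = R/r = 36/3 = 12.
Gear pair MA = 40/20 = 2.
Combined ideal MA = 6 × 12 × 2 = 144.
Actual MA = 144 × 0.87 = 125.28.
Effort = load / actual MA = 2254 / 125.28 = 17.992 lbf.

18.0 lbf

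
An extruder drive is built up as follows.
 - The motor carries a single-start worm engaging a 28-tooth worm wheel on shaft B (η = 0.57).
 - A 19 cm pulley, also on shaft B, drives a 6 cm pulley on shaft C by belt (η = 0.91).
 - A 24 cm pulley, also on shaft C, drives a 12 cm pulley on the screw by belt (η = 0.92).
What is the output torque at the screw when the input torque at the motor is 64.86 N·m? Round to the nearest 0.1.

136.8 N·m

After the worm (28/1): 64.86 × 28 × 0.57 = 1035.2 N·m
After the belt (6/19): 1035.2 × 0.31579 × 0.91 = 297.47 N·m
After the belt (12/24): 297.47 × 0.5 × 0.92 = 136.84 N·m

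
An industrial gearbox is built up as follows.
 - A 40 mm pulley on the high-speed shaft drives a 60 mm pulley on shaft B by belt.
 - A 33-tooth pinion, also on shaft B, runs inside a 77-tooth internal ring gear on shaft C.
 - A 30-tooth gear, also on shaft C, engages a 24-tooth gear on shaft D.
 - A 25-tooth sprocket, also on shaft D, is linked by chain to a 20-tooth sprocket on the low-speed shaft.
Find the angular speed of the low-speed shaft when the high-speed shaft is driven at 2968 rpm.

1325 rpm

belt 60/40 = 1.5 → 2968/1.5 = 1978.7 rpm
internal gear 77/33 = 2.3333 → 1978.7/2.3333 = 848 rpm
gear mesh 24/30 = 0.8 → 848/0.8 = 1060 rpm
chain 20/25 = 0.8 → 1060/0.8 = 1325 rpm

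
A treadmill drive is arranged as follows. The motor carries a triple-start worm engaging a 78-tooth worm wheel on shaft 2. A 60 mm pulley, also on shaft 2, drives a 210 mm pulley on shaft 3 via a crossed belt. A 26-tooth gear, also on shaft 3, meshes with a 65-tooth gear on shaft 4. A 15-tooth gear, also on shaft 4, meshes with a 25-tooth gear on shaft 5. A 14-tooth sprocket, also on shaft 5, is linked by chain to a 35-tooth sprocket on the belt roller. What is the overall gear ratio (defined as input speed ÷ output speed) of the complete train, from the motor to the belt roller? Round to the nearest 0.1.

Each stage contributes driven/driver: worm 78/3 = 26, belt 210/60 = 3.5, gear mesh 65/26 = 2.5, gear mesh 25/15 = 1.6667, chain 35/14 = 2.5.
Overall: 26 × 3.5 × 2.5 × 1.6667 × 2.5 = 947.92.

947.9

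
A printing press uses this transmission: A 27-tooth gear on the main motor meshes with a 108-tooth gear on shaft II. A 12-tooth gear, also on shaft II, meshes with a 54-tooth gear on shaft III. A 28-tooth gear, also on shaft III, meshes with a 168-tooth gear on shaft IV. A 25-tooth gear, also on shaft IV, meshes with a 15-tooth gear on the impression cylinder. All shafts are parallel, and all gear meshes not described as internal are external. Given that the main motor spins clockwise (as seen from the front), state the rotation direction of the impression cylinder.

the main motor → shaft II: external mesh, 1 reversal → CCW.
shaft II → shaft III: external mesh, 1 reversal → CW.
shaft III → shaft IV: external mesh, 1 reversal → CCW.
shaft IV → the impression cylinder: external mesh, 1 reversal → CW.
4 reversals in total — an even number — so the impression cylinder turns the same way as the main motor.

clockwise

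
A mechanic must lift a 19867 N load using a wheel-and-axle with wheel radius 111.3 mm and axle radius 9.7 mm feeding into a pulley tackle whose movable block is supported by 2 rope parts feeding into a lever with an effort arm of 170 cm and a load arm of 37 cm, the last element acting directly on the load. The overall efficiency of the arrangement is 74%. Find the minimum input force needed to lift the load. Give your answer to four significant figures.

Wheel-and-axle MA = R/r = 111.3/9.7 = 11.474.
Block-and-tackle MA = number of supporting rope parts = 2.
Lever MA = effort arm / load arm = 170/37 = 4.5946.
Combined ideal MA = 11.474 × 2 × 4.5946 = 105.44.
Actual MA = 105.44 × 0.74 = 78.025.
Effort = load / actual MA = 19867 / 78.025 = 254.62 N.

254.6 N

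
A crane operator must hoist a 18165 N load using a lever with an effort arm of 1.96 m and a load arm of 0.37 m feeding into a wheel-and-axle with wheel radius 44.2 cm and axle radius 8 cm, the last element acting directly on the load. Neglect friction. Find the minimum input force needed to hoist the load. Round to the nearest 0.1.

Lever MA = effort arm / load arm = 1.96/0.37 = 5.2973.
Wheel-and-axle MA = R/r = 44.2/8 = 5.525.
Combined ideal MA = 5.2973 × 5.525 = 29.268.
Effort = load / MA = 18165 / 29.268 = 620.65 N.

620.7 N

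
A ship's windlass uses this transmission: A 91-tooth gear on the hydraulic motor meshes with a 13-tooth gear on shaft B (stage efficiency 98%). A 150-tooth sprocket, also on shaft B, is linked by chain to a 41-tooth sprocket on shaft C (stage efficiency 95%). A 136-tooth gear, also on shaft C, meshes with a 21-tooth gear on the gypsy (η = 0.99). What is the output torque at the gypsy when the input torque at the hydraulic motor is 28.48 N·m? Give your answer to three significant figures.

gear mesh 13/91 = 0.14286 → τ = 28.48·0.14286·0.98 = 3.9872 N·m
chain 41/150 = 0.27333 → τ = 3.9872·0.27333·0.95 = 1.0353 N·m
gear mesh 21/136 = 0.15441 → τ = 1.0353·0.15441·0.99 = 0.15827 N·m

0.158 N·m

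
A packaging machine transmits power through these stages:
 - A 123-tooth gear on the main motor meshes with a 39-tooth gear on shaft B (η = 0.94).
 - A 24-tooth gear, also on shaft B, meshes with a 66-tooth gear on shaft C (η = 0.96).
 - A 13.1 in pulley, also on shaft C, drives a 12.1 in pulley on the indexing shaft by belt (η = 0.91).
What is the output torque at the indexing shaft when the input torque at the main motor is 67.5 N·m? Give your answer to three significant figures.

44.6 N·m

After the gear mesh (39/123): 67.5 × 0.31707 × 0.94 = 20.118 N·m
After the gear mesh (66/24): 20.118 × 2.75 × 0.96 = 53.112 N·m
After the belt (12.1/13.1): 53.112 × 0.92366 × 0.91 = 44.643 N·m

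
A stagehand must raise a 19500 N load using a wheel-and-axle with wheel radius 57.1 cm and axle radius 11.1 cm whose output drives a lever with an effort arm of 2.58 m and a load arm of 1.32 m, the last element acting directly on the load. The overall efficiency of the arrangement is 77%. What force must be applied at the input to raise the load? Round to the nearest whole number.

Wheel-and-axle MA = R/r = 57.1/11.1 = 5.1441.
Lever MA = effort arm / load arm = 2.58/1.32 = 1.9545.
Combined ideal MA = 5.1441 × 1.9545 = 10.054.
Actual MA = 10.054 × 0.77 = 7.7419.
Effort = load / actual MA = 19500 / 7.7419 = 2518.7 N.

2519 N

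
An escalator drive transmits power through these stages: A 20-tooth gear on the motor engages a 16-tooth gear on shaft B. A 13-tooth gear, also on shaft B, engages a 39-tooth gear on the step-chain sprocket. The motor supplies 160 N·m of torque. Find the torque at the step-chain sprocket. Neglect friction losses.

Gear mesh: ratio = 16/20 = 0.8; torque at shaft B = 160 × 0.8 = 128 N·m.
Gear mesh: ratio = 39/13 = 3; torque at the step-chain sprocket = 128 × 3 = 384 N·m.

384 N·m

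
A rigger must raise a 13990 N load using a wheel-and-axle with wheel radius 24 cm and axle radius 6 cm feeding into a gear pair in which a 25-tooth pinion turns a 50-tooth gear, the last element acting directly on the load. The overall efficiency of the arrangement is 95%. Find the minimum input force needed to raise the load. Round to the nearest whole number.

Wheel-and-axle MA = R/r = 24/6 = 4.
Gear pair MA = 50/25 = 2.
Combined ideal MA = 4 × 2 = 8.
Actual MA = 8 × 0.95 = 7.6.
Effort = load / actual MA = 13990 / 7.6 = 1840.8 N.

1841 N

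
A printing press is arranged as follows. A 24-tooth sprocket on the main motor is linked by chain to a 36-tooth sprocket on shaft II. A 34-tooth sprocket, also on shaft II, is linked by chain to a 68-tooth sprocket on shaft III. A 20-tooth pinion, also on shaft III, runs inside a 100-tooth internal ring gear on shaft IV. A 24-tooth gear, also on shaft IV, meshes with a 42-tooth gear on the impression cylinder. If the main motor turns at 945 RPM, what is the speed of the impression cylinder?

36 RPM

Chain: ratio = 36/24 = 1.5, so shaft II turns at 945 / 1.5 = 630 RPM.
Chain: ratio = 68/34 = 2, so shaft III turns at 630 / 2 = 315 RPM.
Internal gear: ratio = 100/20 = 5, so shaft IV turns at 315 / 5 = 63 RPM.
Gear mesh: ratio = 42/24 = 1.75, so the impression cylinder turns at 63 / 1.75 = 36 RPM.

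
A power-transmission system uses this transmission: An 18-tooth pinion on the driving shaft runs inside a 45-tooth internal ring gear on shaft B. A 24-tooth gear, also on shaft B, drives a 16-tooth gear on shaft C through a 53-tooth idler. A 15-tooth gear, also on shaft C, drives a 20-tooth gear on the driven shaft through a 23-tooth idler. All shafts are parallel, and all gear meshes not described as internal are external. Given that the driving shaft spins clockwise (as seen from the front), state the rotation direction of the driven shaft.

clockwise

the driving shaft → shaft B: internal mesh, same direction → CW.
shaft B → shaft C: driver → idler → driven is 2 external meshes, 2 reversals → CW.
shaft C → the driven shaft: driver → idler → driven is 2 external meshes, 2 reversals → CW.
4 reversals in total — an even number — so the driven shaft turns the same way as the driving shaft.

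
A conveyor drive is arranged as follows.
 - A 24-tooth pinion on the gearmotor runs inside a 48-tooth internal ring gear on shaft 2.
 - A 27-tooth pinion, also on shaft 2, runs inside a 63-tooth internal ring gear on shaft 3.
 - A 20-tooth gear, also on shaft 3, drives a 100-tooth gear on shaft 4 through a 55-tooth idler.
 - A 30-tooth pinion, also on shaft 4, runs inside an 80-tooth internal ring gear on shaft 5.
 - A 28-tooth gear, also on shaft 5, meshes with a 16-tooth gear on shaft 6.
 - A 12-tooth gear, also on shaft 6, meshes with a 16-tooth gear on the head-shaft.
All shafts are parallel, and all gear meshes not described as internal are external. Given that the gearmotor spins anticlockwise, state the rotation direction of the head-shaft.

the gearmotor → shaft 2: internal mesh, same direction → CCW.
shaft 2 → shaft 3: internal mesh, same direction → CCW.
shaft 3 → shaft 4: driver → idler → driven is 2 external meshes, 2 reversals → CCW.
shaft 4 → shaft 5: internal mesh, same direction → CCW.
shaft 5 → shaft 6: external mesh, 1 reversal → CW.
shaft 6 → the head-shaft: external mesh, 1 reversal → CCW.
4 reversals in total — an even number — so the head-shaft turns the same way as the gearmotor.

anticlockwise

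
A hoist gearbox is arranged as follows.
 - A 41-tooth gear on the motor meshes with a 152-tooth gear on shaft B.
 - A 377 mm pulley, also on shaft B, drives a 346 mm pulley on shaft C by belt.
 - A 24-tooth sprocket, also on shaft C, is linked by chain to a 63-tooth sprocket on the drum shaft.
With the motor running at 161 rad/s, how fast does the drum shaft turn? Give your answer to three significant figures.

18.0 rad/s

Gear mesh: ratio = 152/41 = 3.7073, so shaft B turns at 161 / 3.7073 = 43.428 rad/s.
Belt: ratio = 346/377 = 0.91777, so shaft C turns at 43.428 / 0.91777 = 47.319 rad/s.
Chain: ratio = 63/24 = 2.625, so the drum shaft turns at 47.319 / 2.625 = 18.026 rad/s.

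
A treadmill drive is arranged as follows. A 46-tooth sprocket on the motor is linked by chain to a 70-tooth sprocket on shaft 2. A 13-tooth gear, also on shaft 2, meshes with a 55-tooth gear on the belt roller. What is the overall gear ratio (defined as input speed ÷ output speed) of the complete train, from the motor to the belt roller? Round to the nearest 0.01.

Each stage contributes driven/driver: chain 70/46 = 1.5217, gear mesh 55/13 = 4.2308.
Overall: 1.5217 × 4.2308 = 6.4381.

6.44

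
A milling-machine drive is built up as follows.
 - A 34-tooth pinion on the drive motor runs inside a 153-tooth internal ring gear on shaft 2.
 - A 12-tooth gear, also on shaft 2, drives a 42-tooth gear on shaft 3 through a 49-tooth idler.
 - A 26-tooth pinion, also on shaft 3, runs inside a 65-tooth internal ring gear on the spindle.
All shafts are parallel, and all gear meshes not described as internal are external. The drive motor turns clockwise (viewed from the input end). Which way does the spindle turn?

clockwise

the drive motor → shaft 2: internal mesh, same direction → CW.
shaft 2 → shaft 3: driver → idler → driven is 2 external meshes, 2 reversals → CW.
shaft 3 → the spindle: internal mesh, same direction → CW.
2 reversals in total — an even number — so the spindle turns the same way as the drive motor.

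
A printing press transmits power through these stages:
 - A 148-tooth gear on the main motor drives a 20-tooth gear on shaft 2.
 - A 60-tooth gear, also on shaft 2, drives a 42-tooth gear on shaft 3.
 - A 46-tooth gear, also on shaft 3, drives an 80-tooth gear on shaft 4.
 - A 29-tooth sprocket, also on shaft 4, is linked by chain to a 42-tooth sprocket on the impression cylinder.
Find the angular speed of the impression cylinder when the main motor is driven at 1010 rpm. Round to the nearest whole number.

Gear mesh: ratio = 20/148 = 0.13514, so shaft 2 turns at 1010 / 0.13514 = 7474 rpm.
Gear mesh: ratio = 42/60 = 0.7, so shaft 3 turns at 7474 / 0.7 = 10677 rpm.
Gear mesh: ratio = 80/46 = 1.7391, so shaft 4 turns at 10677 / 1.7391 = 6139.4 rpm.
Chain: ratio = 42/29 = 1.4483, so the impression cylinder turns at 6139.4 / 1.4483 = 4239.1 rpm.

4239 rpm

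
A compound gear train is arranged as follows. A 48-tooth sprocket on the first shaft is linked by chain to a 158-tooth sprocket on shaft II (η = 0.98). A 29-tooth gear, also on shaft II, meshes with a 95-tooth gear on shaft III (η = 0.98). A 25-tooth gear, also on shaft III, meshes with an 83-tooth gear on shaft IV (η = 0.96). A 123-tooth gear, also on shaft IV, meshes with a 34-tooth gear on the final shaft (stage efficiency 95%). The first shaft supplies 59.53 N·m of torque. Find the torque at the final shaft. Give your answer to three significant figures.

Chain: ratio = 158/48 = 3.2917; torque at shaft II = 59.53 × 3.2917 × 0.98 = 192.03 N·m.
Gear mesh: ratio = 95/29 = 3.2759; torque at shaft III = 192.03 × 3.2759 × 0.98 = 616.49 N·m.
Gear mesh: ratio = 83/25 = 3.32; torque at shaft IV = 616.49 × 3.32 × 0.96 = 1964.9 N·m.
Gear mesh: ratio = 34/123 = 0.27642; torque at the final shaft = 1964.9 × 0.27642 × 0.95 = 515.98 N·m.

516 N·m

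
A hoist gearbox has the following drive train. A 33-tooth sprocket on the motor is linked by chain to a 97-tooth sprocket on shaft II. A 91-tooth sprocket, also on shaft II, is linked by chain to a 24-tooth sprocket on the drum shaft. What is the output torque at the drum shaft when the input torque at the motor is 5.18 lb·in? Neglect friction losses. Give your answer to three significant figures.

4.02 lb·in

Chain: ratio = 97/33 = 2.9394; torque at shaft II = 5.18 × 2.9394 = 15.226 lb·in.
Chain: ratio = 24/91 = 0.26374; torque at the drum shaft = 15.226 × 0.26374 = 4.0157 lb·in.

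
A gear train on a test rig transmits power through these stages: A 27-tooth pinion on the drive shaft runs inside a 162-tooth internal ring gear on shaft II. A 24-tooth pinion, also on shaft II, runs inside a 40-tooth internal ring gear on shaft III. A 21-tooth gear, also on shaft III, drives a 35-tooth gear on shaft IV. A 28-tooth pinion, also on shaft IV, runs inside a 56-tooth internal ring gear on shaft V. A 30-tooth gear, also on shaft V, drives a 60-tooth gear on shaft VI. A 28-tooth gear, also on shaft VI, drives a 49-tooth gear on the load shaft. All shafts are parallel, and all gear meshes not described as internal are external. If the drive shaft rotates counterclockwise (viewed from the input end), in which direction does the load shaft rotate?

the drive shaft → shaft II: internal mesh, same direction → CCW.
shaft II → shaft III: internal mesh, same direction → CCW.
shaft III → shaft IV: external mesh, 1 reversal → CW.
shaft IV → shaft V: internal mesh, same direction → CW.
shaft V → shaft VI: external mesh, 1 reversal → CCW.
shaft VI → the load shaft: external mesh, 1 reversal → CW.
3 reversals in total — an odd number — so the load shaft turns opposite to the drive shaft.

clockwise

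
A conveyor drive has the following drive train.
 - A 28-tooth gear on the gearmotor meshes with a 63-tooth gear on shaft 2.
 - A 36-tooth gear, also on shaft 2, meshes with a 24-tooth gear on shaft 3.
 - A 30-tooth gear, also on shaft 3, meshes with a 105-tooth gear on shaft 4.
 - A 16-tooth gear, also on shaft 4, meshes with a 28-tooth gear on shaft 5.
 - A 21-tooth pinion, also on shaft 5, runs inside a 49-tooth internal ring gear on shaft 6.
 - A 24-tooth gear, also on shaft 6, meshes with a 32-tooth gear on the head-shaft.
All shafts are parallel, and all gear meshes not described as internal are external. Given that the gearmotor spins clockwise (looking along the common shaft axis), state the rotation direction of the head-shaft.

counterclockwise

the gearmotor → shaft 2: external mesh, 1 reversal → CCW.
shaft 2 → shaft 3: external mesh, 1 reversal → CW.
shaft 3 → shaft 4: external mesh, 1 reversal → CCW.
shaft 4 → shaft 5: external mesh, 1 reversal → CW.
shaft 5 → shaft 6: internal mesh, same direction → CW.
shaft 6 → the head-shaft: external mesh, 1 reversal → CCW.
5 reversals in total — an odd number — so the head-shaft turns opposite to the gearmotor.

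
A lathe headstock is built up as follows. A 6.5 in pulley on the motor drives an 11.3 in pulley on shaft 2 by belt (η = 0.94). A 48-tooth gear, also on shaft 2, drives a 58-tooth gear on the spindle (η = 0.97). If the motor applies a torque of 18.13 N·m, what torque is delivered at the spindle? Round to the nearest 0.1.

34.7 N·m

After the belt (11.3/6.5): 18.13 × 1.7385 × 0.94 = 29.627 N·m
After the gear mesh (58/48): 29.627 × 1.2083 × 0.97 = 34.726 N·m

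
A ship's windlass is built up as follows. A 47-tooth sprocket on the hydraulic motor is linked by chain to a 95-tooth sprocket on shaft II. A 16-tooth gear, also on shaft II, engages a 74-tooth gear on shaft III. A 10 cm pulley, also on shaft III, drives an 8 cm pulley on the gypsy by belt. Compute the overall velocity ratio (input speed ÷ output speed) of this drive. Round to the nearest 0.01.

Each stage contributes driven/driver: chain 95/47 = 2.0213, gear mesh 74/16 = 4.625, belt 8/10 = 0.8.
Overall: 2.0213 × 4.625 × 0.8 = 7.4787.

7.48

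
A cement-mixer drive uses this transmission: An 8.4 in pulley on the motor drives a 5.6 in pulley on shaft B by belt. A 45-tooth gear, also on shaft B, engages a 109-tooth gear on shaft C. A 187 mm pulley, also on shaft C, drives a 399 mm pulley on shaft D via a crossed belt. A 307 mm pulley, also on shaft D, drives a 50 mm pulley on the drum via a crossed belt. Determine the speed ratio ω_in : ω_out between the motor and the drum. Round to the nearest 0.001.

0.561

Each stage contributes driven/driver: belt 5.6/8.4 = 0.66667, gear mesh 109/45 = 2.4222, belt 399/187 = 2.1337, belt 50/307 = 0.16287.
Overall: 0.66667 × 2.4222 × 2.1337 × 0.16287 = 0.56116.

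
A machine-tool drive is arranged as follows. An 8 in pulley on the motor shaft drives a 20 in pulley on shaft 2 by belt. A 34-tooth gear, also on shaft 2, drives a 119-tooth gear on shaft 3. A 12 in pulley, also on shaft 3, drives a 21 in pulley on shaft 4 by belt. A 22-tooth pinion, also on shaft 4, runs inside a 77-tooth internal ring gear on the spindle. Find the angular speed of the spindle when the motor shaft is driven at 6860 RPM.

belt 20/8 = 2.5 → 6860/2.5 = 2744 RPM
gear mesh 119/34 = 3.5 → 2744/3.5 = 784 RPM
belt 21/12 = 1.75 → 784/1.75 = 448 RPM
internal gear 77/22 = 3.5 → 448/3.5 = 128 RPM

128 RPM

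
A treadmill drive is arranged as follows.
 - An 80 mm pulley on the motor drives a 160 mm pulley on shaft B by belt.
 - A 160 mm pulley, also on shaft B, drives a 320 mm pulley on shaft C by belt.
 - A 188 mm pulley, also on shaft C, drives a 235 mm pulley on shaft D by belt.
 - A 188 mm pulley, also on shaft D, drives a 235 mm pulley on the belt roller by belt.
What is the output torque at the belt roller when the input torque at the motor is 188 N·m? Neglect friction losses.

1175 N·m

Belt: ratio = 160/80 = 2; torque at shaft B = 188 × 2 = 376 N·m.
Belt: ratio = 320/160 = 2; torque at shaft C = 376 × 2 = 752 N·m.
Belt: ratio = 235/188 = 1.25; torque at shaft D = 752 × 1.25 = 940 N·m.
Belt: ratio = 235/188 = 1.25; torque at the belt roller = 940 × 1.25 = 1175 N·m.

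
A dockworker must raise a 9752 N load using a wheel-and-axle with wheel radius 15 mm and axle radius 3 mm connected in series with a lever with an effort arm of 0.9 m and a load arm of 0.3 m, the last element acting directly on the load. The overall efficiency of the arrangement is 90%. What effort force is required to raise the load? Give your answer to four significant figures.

722.4 N

Wheel-and-axle MA = R/r = 15/3 = 5.
Lever MA = effort arm / load arm = 0.9/0.3 = 3.
Combined ideal MA = 5 × 3 = 15.
Actual MA = 15 × 0.90 = 13.5.
Effort = load / actual MA = 9752 / 13.5 = 722.37 N.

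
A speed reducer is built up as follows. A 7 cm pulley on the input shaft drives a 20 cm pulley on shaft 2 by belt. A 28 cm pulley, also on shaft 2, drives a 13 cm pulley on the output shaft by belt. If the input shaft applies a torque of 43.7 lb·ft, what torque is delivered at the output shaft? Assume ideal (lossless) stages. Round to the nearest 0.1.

58.0 lb·ft

After the belt (20/7): 43.7 × 2.8571 = 124.86 lb·ft
After the belt (13/28): 124.86 × 0.46429 = 57.969 lb·ft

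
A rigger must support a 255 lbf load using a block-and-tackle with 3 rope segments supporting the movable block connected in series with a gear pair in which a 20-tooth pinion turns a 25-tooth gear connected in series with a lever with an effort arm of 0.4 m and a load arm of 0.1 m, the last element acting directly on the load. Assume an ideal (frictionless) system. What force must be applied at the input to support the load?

Block-and-tackle MA = number of supporting rope parts = 3.
Gear pair MA = 25/20 = 1.25.
Lever MA = effort arm / load arm = 0.4/0.1 = 4.
Combined ideal MA = 3 × 1.25 × 4 = 15.
Effort = load / MA = 255 / 15 = 17 lbf.

17 lbf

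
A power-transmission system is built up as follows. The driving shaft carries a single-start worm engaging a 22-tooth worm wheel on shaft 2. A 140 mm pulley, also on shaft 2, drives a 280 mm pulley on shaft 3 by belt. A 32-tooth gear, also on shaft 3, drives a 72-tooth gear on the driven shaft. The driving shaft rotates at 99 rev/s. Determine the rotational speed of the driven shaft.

Worm: ratio = 22/1 = 22, so shaft 2 turns at 99 / 22 = 4.5 rev/s.
Belt: ratio = 280/140 = 2, so shaft 3 turns at 4.5 / 2 = 2.25 rev/s.
Gear mesh: ratio = 72/32 = 2.25, so the driven shaft turns at 2.25 / 2.25 = 1 rev/s.

1 rev/s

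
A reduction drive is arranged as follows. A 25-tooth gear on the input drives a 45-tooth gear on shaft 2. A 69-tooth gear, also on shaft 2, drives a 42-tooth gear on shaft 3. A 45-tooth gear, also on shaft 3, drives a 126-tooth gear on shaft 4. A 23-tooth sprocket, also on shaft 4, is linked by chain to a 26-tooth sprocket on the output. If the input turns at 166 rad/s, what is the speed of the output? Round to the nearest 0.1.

47.9 rad/s

the input → shaft 2 (gear mesh, 45/25): 166 ÷ 1.8 = 92.222 rad/s
shaft 2 → shaft 3 (gear mesh, 42/69): 92.222 ÷ 0.6087 = 151.51 rad/s
shaft 3 → shaft 4 (gear mesh, 126/45): 151.51 ÷ 2.8 = 54.11 rad/s
shaft 4 → the output (chain, 26/23): 54.11 ÷ 1.1304 = 47.867 rad/s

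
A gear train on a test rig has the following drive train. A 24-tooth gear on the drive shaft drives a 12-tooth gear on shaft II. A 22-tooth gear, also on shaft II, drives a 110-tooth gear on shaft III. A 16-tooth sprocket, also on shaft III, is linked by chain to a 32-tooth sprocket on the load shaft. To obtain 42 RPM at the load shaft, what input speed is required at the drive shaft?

Overall ratio R = 0.5 × 5 × 2 = 5.
Required input speed = output speed × R = 42 × 5 = 210 RPM.

210 RPM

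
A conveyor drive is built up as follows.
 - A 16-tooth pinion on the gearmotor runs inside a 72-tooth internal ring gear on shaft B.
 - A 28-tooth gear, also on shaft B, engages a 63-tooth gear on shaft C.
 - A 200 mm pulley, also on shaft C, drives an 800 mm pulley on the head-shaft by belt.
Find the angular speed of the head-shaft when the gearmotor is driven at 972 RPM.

internal gear 72/16 = 4.5 → 972/4.5 = 216 RPM
gear mesh 63/28 = 2.25 → 216/2.25 = 96 RPM
belt 800/200 = 4 → 96/4 = 24 RPM

24 RPM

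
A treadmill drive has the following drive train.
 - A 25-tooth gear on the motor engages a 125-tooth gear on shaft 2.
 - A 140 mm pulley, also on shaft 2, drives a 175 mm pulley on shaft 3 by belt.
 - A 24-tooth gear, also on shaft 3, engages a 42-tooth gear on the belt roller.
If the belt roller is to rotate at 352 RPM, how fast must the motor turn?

3850 RPM

Overall ratio R = 5 × 1.25 × 1.75 = 10.938.
Required input speed = output speed × R = 352 × 10.938 = 3850 RPM.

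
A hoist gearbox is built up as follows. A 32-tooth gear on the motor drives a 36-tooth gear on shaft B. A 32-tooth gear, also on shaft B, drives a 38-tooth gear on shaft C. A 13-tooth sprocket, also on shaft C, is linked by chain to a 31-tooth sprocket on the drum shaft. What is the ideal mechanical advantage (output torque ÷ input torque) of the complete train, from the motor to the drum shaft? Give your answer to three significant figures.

Each stage contributes driven/driver: gear mesh 36/32 = 1.125, gear mesh 38/32 = 1.1875, chain 31/13 = 2.3846.
Overall: 1.125 × 1.1875 × 2.3846 = 3.1857.

3.19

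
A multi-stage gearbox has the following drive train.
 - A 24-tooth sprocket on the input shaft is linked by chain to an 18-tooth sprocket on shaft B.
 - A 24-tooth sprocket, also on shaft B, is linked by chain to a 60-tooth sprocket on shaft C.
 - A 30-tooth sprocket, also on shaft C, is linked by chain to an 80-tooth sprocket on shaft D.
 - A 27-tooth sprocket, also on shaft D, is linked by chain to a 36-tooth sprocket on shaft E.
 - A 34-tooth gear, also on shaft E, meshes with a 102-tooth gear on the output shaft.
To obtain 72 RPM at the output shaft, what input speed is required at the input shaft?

Overall ratio R = 0.75 × 2.5 × 2.6667 × 1.3333 × 3 = 20.
Required input speed = output speed × R = 72 × 20 = 1440 RPM.

1440 RPM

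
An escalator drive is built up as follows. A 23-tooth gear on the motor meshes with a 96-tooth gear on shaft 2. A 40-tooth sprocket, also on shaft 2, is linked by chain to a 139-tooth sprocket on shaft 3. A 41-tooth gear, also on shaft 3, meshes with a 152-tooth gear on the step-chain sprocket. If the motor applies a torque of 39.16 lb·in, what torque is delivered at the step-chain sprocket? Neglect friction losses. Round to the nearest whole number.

After the gear mesh (96/23): 39.16 × 4.1739 = 163.45 lb·in
After the chain (139/40): 163.45 × 3.475 = 567.99 lb·in
After the gear mesh (152/41): 567.99 × 3.7073 = 2105.7 lb·in

2106 lb·in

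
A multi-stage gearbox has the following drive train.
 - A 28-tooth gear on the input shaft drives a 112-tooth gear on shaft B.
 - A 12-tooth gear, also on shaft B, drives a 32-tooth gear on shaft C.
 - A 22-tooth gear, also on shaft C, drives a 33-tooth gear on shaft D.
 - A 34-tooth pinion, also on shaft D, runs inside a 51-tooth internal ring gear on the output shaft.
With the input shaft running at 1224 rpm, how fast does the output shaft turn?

Gear mesh: ratio = 112/28 = 4, so shaft B turns at 1224 / 4 = 306 rpm.
Gear mesh: ratio = 32/12 = 2.6667, so shaft C turns at 306 / 2.6667 = 114.75 rpm.
Gear mesh: ratio = 33/22 = 1.5, so shaft D turns at 114.75 / 1.5 = 76.5 rpm.
Internal gear: ratio = 51/34 = 1.5, so the output shaft turns at 76.5 / 1.5 = 51 rpm.

51 rpm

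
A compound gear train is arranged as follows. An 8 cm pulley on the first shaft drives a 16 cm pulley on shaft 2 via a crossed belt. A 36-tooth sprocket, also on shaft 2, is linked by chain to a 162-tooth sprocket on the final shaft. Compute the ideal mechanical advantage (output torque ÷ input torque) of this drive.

9

Each stage contributes driven/driver: belt 16/8 = 2, chain 162/36 = 4.5.
Overall: 2 × 4.5 = 9.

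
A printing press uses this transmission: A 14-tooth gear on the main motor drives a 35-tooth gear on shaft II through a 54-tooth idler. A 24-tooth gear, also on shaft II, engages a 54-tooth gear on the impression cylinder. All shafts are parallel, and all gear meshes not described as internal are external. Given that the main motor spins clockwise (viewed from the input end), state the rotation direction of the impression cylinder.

counterclockwise

the main motor → shaft II: driver → idler → driven is 2 external meshes, 2 reversals → CW.
shaft II → the impression cylinder: external mesh, 1 reversal → CCW.
3 reversals in total — an odd number — so the impression cylinder turns opposite to the main motor.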